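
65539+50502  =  116041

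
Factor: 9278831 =2267^1*4093^1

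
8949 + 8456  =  17405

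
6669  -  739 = 5930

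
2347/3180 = 2347/3180 = 0.74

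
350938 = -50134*(-7)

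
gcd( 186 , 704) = 2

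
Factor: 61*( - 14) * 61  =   - 52094= - 2^1*7^1 * 61^2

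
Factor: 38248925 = 5^2 * 11^1*13^2*823^1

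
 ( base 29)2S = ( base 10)86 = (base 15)5B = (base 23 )3h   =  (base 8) 126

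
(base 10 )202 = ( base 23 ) 8I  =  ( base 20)a2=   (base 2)11001010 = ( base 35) 5R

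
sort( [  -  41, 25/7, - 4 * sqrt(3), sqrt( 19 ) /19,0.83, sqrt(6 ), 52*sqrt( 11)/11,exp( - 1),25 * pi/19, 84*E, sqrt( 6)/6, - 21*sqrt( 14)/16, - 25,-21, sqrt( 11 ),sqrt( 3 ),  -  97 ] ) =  [-97, - 41,-25 , - 21, - 4*sqrt( 3 ), - 21 *sqrt( 14)/16,sqrt( 19 ) /19, exp ( - 1 ),sqrt(6)/6,0.83, sqrt ( 3 ), sqrt( 6), sqrt( 11),25/7, 25* pi/19,52 * sqrt ( 11) /11,84*E ]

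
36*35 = 1260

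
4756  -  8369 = - 3613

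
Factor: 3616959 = 3^1*1205653^1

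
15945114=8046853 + 7898261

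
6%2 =0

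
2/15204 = 1/7602 = 0.00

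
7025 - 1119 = 5906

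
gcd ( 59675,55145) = 5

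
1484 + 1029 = 2513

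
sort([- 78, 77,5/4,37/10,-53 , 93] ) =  [ -78, - 53,5/4,37/10,77, 93 ]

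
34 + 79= 113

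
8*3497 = 27976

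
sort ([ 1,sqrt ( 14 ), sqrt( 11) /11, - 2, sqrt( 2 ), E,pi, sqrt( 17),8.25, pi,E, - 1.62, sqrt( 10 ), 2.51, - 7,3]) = [ - 7, - 2, - 1.62, sqrt( 11)/11, 1 , sqrt( 2), 2.51, E , E,3,pi , pi,sqrt( 10), sqrt( 14), sqrt( 17), 8.25]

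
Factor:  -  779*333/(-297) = 28823/33 =3^ (-1) * 11^( - 1)*19^1*37^1*41^1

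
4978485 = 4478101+500384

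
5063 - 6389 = -1326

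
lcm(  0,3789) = 0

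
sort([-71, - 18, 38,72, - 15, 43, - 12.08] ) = [-71, - 18, - 15,-12.08, 38, 43, 72]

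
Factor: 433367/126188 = 2^ (-2 )*11^1*31547^(-1 )*39397^1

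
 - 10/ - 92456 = 5/46228 = 0.00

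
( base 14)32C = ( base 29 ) LJ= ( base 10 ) 628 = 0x274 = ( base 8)1164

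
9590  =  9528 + 62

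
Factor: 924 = 2^2 * 3^1 * 7^1*11^1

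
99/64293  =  33/21431 = 0.00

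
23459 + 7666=31125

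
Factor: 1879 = 1879^1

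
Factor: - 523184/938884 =  -  2^2*19^1*1721^1 * 234721^(  -  1)= -130796/234721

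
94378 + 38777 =133155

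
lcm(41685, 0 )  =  0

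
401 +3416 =3817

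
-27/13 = - 27/13 = - 2.08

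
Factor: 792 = 2^3*3^2*11^1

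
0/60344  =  0 = 0.00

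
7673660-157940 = 7515720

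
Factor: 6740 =2^2*5^1*337^1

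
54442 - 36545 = 17897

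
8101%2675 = 76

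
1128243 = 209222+919021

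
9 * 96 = 864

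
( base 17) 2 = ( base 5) 2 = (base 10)2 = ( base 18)2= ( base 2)10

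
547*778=425566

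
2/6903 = 2/6903 =0.00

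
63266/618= 102 + 115/309= 102.37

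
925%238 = 211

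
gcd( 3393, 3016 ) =377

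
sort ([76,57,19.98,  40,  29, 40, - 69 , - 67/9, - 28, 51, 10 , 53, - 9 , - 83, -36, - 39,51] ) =[ - 83,-69 , - 39, -36, - 28, - 9, - 67/9, 10, 19.98,29,  40, 40,51,51, 53,57,76]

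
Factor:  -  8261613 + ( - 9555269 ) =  - 17816882 = -2^1*71^1*125471^1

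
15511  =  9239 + 6272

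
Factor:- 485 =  - 5^1*97^1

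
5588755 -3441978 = 2146777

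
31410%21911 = 9499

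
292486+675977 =968463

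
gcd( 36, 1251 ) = 9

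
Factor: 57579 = 3^1*17^1 * 1129^1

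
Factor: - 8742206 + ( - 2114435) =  - 10856641  =  - 619^1*17539^1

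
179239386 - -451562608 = 630801994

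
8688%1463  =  1373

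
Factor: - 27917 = -27917^1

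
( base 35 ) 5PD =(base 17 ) 1749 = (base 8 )15545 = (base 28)8QD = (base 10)7013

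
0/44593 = 0 = 0.00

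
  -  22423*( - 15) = 336345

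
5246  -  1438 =3808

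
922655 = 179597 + 743058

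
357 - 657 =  - 300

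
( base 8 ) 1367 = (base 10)759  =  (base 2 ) 1011110111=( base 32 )nn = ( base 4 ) 23313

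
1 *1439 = 1439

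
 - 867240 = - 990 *876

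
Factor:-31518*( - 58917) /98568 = 2^( - 2 )*3^1 * 17^1 *37^( - 2)*41^1 * 103^1*479^1 = 103163667/5476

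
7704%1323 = 1089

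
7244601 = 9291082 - 2046481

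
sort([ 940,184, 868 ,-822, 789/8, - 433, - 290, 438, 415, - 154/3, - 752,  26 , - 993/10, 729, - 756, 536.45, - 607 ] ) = [ - 822, - 756,-752, - 607, - 433, - 290,  -  993/10, - 154/3,26, 789/8,184,415,438, 536.45, 729, 868 , 940]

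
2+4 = 6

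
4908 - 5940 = -1032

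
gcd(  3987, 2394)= 9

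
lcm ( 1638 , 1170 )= 8190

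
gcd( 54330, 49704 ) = 6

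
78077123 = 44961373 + 33115750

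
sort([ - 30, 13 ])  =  [  -  30 , 13]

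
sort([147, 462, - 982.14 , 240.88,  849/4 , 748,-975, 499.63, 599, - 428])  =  [-982.14, - 975, - 428, 147, 849/4, 240.88, 462,499.63, 599,748]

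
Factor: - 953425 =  - 5^2*11^1*3467^1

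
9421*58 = 546418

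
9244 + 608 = 9852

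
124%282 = 124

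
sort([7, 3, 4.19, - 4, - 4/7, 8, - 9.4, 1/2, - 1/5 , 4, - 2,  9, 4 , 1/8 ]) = [ - 9.4 ,-4, -2, - 4/7,- 1/5, 1/8,  1/2,3,4, 4 , 4.19, 7, 8, 9]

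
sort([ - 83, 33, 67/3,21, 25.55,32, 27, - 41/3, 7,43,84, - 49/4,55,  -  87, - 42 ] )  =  [ - 87, - 83, - 42, - 41/3,-49/4,7,21 , 67/3, 25.55,  27, 32,  33, 43, 55,84 ]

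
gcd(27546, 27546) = 27546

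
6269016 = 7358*852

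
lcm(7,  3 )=21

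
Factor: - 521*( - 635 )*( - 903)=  - 298744005 =- 3^1*5^1*7^1*43^1*127^1*521^1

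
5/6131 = 5/6131 = 0.00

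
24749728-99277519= - 74527791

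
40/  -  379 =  -40/379 =- 0.11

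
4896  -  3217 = 1679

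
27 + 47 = 74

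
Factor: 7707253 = 7707253^1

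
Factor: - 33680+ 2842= -30838 = - 2^1 * 17^1 * 907^1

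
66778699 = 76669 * 871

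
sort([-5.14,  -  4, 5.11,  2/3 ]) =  [ - 5.14, - 4, 2/3, 5.11]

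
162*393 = 63666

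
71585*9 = 644265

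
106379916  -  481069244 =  - 374689328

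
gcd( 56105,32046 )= 49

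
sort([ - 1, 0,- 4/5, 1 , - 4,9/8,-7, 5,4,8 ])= [ - 7,-4, - 1, - 4/5,  0, 1, 9/8,4,5,8] 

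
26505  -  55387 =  - 28882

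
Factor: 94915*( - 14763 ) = -1401230145=   - 3^1 * 5^1*7^1*19^1*37^1*41^1*463^1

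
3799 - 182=3617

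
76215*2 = 152430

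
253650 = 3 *84550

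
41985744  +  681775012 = 723760756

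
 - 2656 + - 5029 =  -7685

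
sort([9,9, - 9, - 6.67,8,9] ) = [-9, - 6.67,8, 9,9,9] 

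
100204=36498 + 63706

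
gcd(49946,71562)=2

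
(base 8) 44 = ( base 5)121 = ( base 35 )11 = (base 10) 36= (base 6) 100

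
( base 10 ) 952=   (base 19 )2c2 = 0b1110111000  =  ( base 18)2gg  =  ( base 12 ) 674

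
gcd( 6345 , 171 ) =9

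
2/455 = 2/455= 0.00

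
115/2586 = 115/2586 = 0.04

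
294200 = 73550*4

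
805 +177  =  982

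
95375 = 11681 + 83694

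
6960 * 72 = 501120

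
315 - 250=65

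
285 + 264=549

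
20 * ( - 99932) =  - 1998640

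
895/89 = 10 + 5/89 = 10.06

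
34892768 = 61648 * 566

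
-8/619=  - 1 + 611/619  =  - 0.01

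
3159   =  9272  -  6113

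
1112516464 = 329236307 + 783280157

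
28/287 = 4/41 = 0.10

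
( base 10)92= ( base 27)3B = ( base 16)5c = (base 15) 62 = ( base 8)134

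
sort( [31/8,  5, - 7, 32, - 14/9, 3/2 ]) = [ - 7, - 14/9, 3/2,  31/8,  5, 32] 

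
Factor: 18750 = 2^1*3^1 * 5^5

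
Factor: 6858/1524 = 9/2 = 2^( - 1)*3^2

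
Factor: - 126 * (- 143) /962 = 693/37 = 3^2*7^1*11^1*37^( - 1)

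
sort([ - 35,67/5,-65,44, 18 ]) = [ - 65, - 35,67/5,18 , 44]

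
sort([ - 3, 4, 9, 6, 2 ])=[-3,2, 4, 6,9 ]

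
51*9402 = 479502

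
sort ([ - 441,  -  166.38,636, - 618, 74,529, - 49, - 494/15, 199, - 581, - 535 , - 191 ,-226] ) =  [ - 618, - 581, - 535, - 441, - 226, -191, - 166.38 , - 49, - 494/15,74,  199  ,  529, 636 ]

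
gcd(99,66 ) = 33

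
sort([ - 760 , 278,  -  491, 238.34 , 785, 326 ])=[-760, - 491,238.34,278, 326,785]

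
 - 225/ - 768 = 75/256=0.29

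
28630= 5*5726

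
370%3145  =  370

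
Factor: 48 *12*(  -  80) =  - 2^10*3^2*5^1 = - 46080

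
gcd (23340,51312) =12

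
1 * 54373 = 54373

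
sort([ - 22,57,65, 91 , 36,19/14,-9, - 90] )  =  [ - 90, - 22,-9,19/14  ,  36,57, 65, 91 ]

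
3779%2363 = 1416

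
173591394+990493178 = 1164084572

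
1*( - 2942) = -2942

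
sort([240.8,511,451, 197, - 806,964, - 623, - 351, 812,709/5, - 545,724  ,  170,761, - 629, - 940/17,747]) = [ - 806, - 629, - 623, - 545, - 351, - 940/17,709/5,170,197, 240.8,451,511, 724,747,  761,812,964 ]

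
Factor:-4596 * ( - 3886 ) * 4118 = 73547710608 = 2^4*3^1*29^2*67^1*71^1  *383^1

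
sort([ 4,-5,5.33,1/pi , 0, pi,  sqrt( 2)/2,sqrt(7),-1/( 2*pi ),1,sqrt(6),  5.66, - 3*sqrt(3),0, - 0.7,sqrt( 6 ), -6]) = [ - 6,-3*sqrt( 3), - 5,-0.7 ,  -  1/( 2 * pi),0,0, 1/pi, sqrt(2 )/2,  1, sqrt(6),sqrt( 6 ), sqrt(7 ),  pi,4, 5.33, 5.66]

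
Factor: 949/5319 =3^ ( - 3 )*13^1 * 73^1*197^( - 1)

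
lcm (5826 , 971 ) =5826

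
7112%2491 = 2130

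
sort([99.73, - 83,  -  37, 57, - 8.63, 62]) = [ - 83, - 37, - 8.63,57, 62 , 99.73 ]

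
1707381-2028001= - 320620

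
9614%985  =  749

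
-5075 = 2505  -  7580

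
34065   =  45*757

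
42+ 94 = 136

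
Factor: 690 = 2^1 * 3^1 * 5^1*23^1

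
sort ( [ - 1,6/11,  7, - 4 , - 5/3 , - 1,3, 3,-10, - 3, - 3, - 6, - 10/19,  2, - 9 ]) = [ - 10, - 9, - 6, - 4, - 3, - 3, - 5/3 ,  -  1 , - 1, - 10/19,6/11,2,3,  3, 7] 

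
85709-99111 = -13402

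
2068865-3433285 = - 1364420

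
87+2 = 89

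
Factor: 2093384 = 2^3*261673^1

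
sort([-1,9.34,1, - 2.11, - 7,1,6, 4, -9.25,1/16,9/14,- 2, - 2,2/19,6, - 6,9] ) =[-9.25 , - 7, - 6,  -  2.11, - 2, - 2, - 1, 1/16, 2/19, 9/14,1, 1,4 , 6, 6,9,9.34] 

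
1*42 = 42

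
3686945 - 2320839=1366106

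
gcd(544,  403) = 1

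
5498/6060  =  2749/3030 = 0.91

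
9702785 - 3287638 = 6415147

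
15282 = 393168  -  377886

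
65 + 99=164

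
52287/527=99+114/527 =99.22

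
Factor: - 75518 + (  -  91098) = - 2^3*59^1*353^1=- 166616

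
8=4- - 4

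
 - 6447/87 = - 2149/29 = - 74.10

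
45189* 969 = 43788141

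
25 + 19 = 44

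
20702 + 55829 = 76531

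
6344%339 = 242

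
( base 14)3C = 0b110110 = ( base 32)1M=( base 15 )39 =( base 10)54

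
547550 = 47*11650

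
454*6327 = 2872458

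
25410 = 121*210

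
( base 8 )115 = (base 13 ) 5c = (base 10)77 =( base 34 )29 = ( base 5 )302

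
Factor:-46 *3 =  - 138 = - 2^1*3^1*23^1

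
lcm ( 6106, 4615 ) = 396890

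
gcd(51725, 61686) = 1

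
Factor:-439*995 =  - 436805 = -5^1*199^1*439^1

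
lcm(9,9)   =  9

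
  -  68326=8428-76754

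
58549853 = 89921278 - 31371425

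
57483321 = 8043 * 7147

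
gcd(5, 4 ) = 1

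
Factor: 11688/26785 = 24/55 = 2^3*3^1*5^( - 1)*11^(  -  1)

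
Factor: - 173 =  - 173^1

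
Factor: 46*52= 2392 = 2^3*13^1*23^1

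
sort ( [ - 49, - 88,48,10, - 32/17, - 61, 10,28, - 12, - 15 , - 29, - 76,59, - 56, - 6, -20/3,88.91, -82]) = [  -  88, - 82, - 76 , - 61, - 56, - 49,-29, - 15, - 12, - 20/3, - 6, - 32/17,10, 10,28,  48 , 59,88.91 ]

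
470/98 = 235/49  =  4.80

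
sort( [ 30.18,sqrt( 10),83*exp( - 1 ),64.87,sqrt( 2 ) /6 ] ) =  [ sqrt( 2 )/6,sqrt(10 ),30.18,83*exp( - 1),64.87]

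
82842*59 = 4887678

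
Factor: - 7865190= - 2^1*3^2 * 5^1*281^1*311^1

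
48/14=24/7 = 3.43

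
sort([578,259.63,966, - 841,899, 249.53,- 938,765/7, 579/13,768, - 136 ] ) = [-938,-841, - 136,579/13,765/7,  249.53,259.63,578, 768, 899,  966 ]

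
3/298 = 3/298= 0.01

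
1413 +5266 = 6679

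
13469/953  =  14 + 127/953 = 14.13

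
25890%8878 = 8134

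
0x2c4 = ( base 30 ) NI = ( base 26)116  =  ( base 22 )1A4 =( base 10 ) 708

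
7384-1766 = 5618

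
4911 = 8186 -3275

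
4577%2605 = 1972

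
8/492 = 2/123 = 0.02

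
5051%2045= 961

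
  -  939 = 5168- 6107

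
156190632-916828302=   -  760637670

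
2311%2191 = 120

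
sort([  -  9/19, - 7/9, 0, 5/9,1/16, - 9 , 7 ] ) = [-9, - 7/9, - 9/19, 0, 1/16, 5/9, 7 ]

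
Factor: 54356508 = 2^2*3^4*127^1*1321^1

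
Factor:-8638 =-2^1*7^1 * 617^1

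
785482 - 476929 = 308553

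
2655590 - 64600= 2590990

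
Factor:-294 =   -  2^1*3^1*7^2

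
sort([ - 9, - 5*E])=[ - 5*E, - 9]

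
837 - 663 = 174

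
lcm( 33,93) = 1023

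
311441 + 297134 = 608575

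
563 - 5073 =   -  4510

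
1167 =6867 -5700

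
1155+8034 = 9189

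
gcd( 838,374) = 2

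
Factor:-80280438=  - 2^1 * 3^1*7^1*1911439^1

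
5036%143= 31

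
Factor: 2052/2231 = 2^2 * 3^3 * 19^1 * 23^ (-1 )*97^( - 1)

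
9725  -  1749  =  7976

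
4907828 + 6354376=11262204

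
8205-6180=2025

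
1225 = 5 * 245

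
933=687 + 246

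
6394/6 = 3197/3  =  1065.67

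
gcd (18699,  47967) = 813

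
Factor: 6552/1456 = 2^(-1)*3^2= 9/2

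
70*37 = 2590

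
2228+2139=4367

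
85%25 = 10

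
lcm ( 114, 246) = 4674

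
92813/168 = 13259/24 = 552.46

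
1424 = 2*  712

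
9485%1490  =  545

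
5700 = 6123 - 423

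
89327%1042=757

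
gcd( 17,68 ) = 17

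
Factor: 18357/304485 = 6119/101495 = 5^( - 1 )*29^1 * 53^( - 1)  *  211^1 *383^( - 1)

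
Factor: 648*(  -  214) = -2^4*3^4*107^1= - 138672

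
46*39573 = 1820358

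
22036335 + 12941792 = 34978127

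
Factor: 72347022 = 2^1*3^2*11^1*19^1 * 19231^1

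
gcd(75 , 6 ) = 3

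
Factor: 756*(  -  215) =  - 162540 = -  2^2 * 3^3*5^1*7^1 * 43^1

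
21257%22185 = 21257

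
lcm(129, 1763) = 5289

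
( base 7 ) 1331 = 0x200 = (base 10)512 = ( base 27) IQ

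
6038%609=557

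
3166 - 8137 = -4971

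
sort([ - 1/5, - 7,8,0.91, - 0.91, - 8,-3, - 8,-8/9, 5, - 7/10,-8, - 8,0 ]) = [ - 8, - 8, - 8, - 8, - 7, - 3,-0.91, - 8/9, - 7/10, - 1/5,0,0.91,5,8]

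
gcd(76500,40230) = 90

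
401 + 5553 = 5954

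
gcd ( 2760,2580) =60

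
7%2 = 1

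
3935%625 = 185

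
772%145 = 47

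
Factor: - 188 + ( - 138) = -326 = -2^1*163^1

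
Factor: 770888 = 2^3*173^1*557^1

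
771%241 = 48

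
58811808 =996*59048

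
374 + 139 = 513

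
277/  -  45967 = - 1 + 45690/45967 = -0.01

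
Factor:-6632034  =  -2^1*3^1*1105339^1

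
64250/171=64250/171 = 375.73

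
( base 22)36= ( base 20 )3C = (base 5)242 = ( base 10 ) 72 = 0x48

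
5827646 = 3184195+2643451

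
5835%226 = 185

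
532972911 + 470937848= 1003910759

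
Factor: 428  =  2^2*107^1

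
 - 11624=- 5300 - 6324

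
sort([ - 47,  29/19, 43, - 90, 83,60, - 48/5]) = [ - 90, - 47, - 48/5,  29/19,43, 60, 83] 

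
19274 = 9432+9842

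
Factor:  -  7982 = - 2^1*13^1* 307^1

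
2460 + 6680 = 9140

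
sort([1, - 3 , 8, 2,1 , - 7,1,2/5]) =[ - 7 ,- 3,  2/5, 1,1,1,2, 8]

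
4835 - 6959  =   - 2124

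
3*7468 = 22404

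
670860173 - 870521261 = -199661088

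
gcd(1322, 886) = 2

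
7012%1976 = 1084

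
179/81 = 179/81 = 2.21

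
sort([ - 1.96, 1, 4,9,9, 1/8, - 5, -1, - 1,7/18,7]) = [ - 5, - 1.96, - 1, - 1, 1/8 , 7/18,1, 4, 7,9, 9 ]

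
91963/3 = 30654+1/3 = 30654.33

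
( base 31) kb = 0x277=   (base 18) 1h1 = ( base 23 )14A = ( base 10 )631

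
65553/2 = 65553/2 = 32776.50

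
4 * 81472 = 325888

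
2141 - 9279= - 7138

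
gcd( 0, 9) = 9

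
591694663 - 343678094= 248016569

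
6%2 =0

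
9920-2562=7358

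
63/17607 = 21/5869 = 0.00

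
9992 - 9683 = 309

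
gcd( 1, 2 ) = 1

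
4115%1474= 1167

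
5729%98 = 45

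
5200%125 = 75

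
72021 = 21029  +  50992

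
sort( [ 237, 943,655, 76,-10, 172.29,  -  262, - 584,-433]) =[ - 584 ,  -  433,-262,-10,76,  172.29, 237,655,943] 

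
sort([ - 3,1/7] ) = [  -  3,  1/7] 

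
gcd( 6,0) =6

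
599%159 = 122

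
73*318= 23214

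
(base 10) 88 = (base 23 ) 3j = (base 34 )2k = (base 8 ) 130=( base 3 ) 10021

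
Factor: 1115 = 5^1*223^1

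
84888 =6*14148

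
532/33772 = 133/8443 = 0.02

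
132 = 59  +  73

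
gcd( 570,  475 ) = 95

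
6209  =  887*7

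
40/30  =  1 + 1/3 = 1.33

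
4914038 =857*5734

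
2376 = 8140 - 5764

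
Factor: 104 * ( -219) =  - 2^3*3^1 * 13^1 *73^1 = - 22776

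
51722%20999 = 9724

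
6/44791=6/44791  =  0.00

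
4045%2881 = 1164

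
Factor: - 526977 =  - 3^2*11^1*5323^1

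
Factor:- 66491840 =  - 2^6*5^1*47^1 * 4421^1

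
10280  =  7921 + 2359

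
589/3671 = 589/3671 = 0.16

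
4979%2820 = 2159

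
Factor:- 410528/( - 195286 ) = 2^4*7^( - 1 ) * 13^( -1)*29^(  -  1 )*37^ ( - 1 )*12829^1 = 205264/97643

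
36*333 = 11988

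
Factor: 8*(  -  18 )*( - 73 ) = 10512 = 2^4*3^2*73^1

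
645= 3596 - 2951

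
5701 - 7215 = - 1514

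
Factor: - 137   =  -137^1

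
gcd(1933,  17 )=1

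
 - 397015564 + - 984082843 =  - 1381098407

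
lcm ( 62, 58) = 1798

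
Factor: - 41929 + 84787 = 2^1*3^2*2381^1 =42858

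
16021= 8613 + 7408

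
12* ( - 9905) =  - 118860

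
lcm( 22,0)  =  0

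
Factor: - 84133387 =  - 13^1*19^1*103^1*3307^1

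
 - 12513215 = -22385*559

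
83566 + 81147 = 164713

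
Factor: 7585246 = 2^1 * 41^1 * 92503^1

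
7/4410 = 1/630 = 0.00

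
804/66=134/11=12.18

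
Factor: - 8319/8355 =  - 2773/2785= - 5^(  -  1)*47^1*59^1*557^( - 1 ) 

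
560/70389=560/70389=0.01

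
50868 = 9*5652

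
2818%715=673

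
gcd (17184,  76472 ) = 8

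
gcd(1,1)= 1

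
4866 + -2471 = 2395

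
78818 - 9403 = 69415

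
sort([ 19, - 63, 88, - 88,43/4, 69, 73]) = [-88, - 63,  43/4,19,69, 73, 88]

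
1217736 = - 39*( - 31224)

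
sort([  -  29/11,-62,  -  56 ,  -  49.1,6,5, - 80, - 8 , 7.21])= [- 80, - 62,-56, - 49.1, - 8, - 29/11, 5,6,7.21]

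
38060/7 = 5437 + 1/7  =  5437.14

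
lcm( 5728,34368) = 34368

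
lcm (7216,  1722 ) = 151536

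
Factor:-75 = -3^1 * 5^2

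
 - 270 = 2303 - 2573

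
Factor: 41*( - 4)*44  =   - 7216 = -  2^4*11^1*41^1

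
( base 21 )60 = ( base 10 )126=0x7E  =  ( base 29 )4a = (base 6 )330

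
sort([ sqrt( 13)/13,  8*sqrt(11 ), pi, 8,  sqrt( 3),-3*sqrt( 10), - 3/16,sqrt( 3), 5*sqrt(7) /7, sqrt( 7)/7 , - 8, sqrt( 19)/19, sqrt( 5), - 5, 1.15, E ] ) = [ - 3* sqrt( 10 ),-8, - 5, - 3/16,sqrt( 19)/19,sqrt(13)/13, sqrt( 7)/7, 1.15, sqrt(3 ), sqrt ( 3),5*sqrt(7)/7,sqrt( 5), E, pi, 8,8*sqrt(11)]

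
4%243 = 4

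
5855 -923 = 4932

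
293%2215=293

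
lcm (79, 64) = 5056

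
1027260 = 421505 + 605755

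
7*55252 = 386764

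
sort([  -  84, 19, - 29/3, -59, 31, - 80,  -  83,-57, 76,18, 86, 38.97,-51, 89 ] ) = [-84,-83, - 80, - 59, - 57, - 51,  -  29/3 , 18, 19, 31,  38.97,76, 86, 89]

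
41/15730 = 41/15730 =0.00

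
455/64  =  7 + 7/64 = 7.11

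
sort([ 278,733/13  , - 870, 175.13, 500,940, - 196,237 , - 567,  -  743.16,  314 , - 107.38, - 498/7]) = [ - 870, - 743.16, - 567, - 196, - 107.38, - 498/7,  733/13, 175.13, 237,  278, 314, 500, 940]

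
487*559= 272233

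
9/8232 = 3/2744 = 0.00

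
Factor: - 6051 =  - 3^1*2017^1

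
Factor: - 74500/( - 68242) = 250/229  =  2^1 * 5^3*229^( - 1 )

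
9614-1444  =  8170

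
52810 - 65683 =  - 12873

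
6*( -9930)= - 59580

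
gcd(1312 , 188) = 4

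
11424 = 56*204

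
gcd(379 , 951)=1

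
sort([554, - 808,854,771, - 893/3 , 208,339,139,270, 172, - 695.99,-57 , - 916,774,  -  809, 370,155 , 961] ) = [  -  916, - 809,  -  808, - 695.99, - 893/3 ,  -  57, 139,155,172,208, 270,339,370,554,771,774, 854 , 961 ] 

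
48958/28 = 1748+1/2 = 1748.50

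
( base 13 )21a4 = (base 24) 83h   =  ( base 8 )11131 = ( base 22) 9FB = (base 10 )4697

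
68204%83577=68204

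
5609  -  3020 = 2589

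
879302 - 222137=657165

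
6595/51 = 6595/51=129.31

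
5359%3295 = 2064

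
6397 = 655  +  5742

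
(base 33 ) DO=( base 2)111000101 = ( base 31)ej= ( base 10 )453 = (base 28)g5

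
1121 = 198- - 923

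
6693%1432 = 965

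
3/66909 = 1/22303 = 0.00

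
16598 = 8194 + 8404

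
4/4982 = 2/2491 = 0.00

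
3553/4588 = 3553/4588 = 0.77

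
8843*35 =309505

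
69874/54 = 1293 + 26/27 = 1293.96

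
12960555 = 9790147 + 3170408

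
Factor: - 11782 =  - 2^1* 43^1*137^1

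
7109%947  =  480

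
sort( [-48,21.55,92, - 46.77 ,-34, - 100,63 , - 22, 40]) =[ - 100, - 48, - 46.77, - 34, - 22,21.55, 40, 63,92]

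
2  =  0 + 2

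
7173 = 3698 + 3475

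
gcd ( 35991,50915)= 1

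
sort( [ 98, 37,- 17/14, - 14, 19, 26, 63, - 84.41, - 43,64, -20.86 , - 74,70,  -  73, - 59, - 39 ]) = [ - 84.41,-74, - 73, - 59,-43, - 39, - 20.86, - 14, - 17/14, 19, 26,  37, 63,64 , 70,98 ] 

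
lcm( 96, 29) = 2784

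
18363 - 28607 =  - 10244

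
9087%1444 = 423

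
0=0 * 231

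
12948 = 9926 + 3022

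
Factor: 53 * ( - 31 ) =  - 1643 = - 31^1*53^1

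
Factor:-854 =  -2^1*7^1*61^1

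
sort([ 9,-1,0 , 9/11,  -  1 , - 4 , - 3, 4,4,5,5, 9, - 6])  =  [ - 6, - 4, - 3, - 1, - 1,0, 9/11, 4, 4,5, 5, 9, 9 ]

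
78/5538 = 1/71= 0.01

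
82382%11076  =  4850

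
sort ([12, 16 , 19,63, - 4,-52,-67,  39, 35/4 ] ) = [  -  67, - 52, - 4,35/4, 12,16,19,39,63]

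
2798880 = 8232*340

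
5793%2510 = 773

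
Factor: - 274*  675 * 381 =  - 70465950 = - 2^1*3^4 * 5^2 * 127^1*137^1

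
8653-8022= 631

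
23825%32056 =23825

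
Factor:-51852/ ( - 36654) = 58/41 = 2^1*29^1*41^( - 1 ) 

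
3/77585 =3/77585=0.00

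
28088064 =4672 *6012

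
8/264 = 1/33 = 0.03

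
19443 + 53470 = 72913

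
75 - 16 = 59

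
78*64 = 4992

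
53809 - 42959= 10850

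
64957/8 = 64957/8 = 8119.62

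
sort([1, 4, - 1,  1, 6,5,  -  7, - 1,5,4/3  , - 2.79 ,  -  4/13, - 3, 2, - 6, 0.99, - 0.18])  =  [ - 7,-6 ,-3, - 2.79, - 1,  -  1 , - 4/13,- 0.18 , 0.99 , 1, 1,  4/3 , 2,4 , 5,5,  6]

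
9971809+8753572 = 18725381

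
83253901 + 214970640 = 298224541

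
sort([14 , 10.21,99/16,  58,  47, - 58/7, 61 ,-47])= [ - 47,- 58/7,99/16, 10.21 , 14 , 47,58  ,  61 ] 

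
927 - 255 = 672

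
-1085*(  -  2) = 2170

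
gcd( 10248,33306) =2562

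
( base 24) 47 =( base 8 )147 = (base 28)3J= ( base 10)103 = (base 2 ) 1100111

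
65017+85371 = 150388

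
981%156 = 45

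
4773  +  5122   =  9895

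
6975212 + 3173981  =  10149193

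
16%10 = 6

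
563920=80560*7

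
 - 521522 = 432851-954373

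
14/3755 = 14/3755 = 0.00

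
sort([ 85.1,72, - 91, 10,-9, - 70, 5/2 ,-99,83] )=[-99,-91, - 70, - 9, 5/2,10,  72,83,85.1 ] 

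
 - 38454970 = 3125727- 41580697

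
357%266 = 91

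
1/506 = 1/506 = 0.00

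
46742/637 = 46742/637 = 73.38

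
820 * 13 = 10660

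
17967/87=5989/29 = 206.52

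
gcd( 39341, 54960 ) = 1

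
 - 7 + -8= - 15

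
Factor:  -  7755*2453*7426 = - 141264909390 = - 2^1*3^1*5^1*11^2*47^2*79^1*223^1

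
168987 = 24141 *7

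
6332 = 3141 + 3191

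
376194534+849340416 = 1225534950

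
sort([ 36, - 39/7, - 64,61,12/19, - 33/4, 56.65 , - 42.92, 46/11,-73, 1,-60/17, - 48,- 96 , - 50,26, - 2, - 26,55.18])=[ - 96, - 73,  -  64, - 50 ,-48, - 42.92, - 26, - 33/4,-39/7  ,- 60/17, - 2,12/19, 1,46/11  ,  26,36 , 55.18, 56.65, 61]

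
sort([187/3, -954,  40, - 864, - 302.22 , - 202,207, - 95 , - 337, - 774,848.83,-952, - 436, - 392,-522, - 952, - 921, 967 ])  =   [ - 954, - 952,-952, - 921,-864 , - 774, - 522,-436 , - 392,-337, - 302.22, - 202,-95, 40 , 187/3,207,848.83,967] 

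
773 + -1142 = -369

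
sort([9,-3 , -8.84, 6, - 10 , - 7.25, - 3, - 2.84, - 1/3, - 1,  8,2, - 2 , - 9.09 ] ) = [ - 10,  -  9.09, - 8.84, - 7.25, - 3,-3 , - 2.84, - 2, - 1, - 1/3, 2, 6,  8,9 ]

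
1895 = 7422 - 5527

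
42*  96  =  4032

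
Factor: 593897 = 89^1 *6673^1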